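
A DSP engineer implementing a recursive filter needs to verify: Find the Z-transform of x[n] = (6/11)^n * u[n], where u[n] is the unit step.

The Z-transform of a^n * u[n] is z/(z-a) for |z| > |a|.
Here a = 6/11, so X(z) = z/(z - (6/11)) = 11z/(11z - 6)
ROC: |z| > 6/11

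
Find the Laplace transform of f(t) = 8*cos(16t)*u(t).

Standard pair: cos(wt)*u(t) <-> s/(s^2+w^2)
With w = 16: L{8*cos(16t)*u(t)} = 8s/(s^2+256)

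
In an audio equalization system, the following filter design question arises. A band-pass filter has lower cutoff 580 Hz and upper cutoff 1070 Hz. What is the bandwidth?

Bandwidth = f_high - f_low
= 1070 Hz - 580 Hz = 490 Hz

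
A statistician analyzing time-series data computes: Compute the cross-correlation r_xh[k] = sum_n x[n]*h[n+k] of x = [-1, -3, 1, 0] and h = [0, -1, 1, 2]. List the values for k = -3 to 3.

Both sequences indexed from 0 and zero outside their support.
Lags with overlap: k = -3 to 3.
  r_xh[-3] = x[3]*h[0] = 0
  r_xh[-2] = x[2]*h[0] + x[3]*h[1] = 0
  r_xh[-1] = x[1]*h[0] + x[2]*h[1] + x[3]*h[2] = -1
  r_xh[0] = x[0]*h[0] + x[1]*h[1] + x[2]*h[2] + x[3]*h[3] = 4
  r_xh[1] = x[0]*h[1] + x[1]*h[2] + x[2]*h[3] = 0
  r_xh[2] = x[0]*h[2] + x[1]*h[3] = -7
  r_xh[3] = x[0]*h[3] = -2
r_xh = [0, 0, -1, 4, 0, -7, -2] (for k = -3, ..., 3)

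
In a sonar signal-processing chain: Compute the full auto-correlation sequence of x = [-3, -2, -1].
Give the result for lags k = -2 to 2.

r_xx[k] = sum_m x[m]*x[m+k], indexed from 0, for k = -2 to 2:
  r_xx[-2] = x[2]*x[0] = 3
  r_xx[-1] = x[1]*x[0] + x[2]*x[1] = 8
  r_xx[0] = x[0]*x[0] + x[1]*x[1] + x[2]*x[2] = 14
  r_xx[1] = x[0]*x[1] + x[1]*x[2] = 8
  r_xx[2] = x[0]*x[2] = 3
r_xx = [3, 8, 14, 8, 3]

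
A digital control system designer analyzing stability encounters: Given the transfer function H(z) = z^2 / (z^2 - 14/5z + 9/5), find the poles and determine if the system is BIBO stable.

Poles are roots of the denominator: z^2 - 14/5z + 9/5 = 0.
Quadratic formula: z = [-(-14/5) +/- sqrt((-14/5)^2 - 4*(9/5))] / 2
Discriminant = 196/25 - 36/5 = 16/25; sqrt = 4/5.
z = (14/5 +/- 4/5) / 2 => z = 9/5 or z = 1.
|p1| = 1, |p2| = 9/5.
For BIBO stability, all poles must lie inside the unit circle (|p| < 1).
System is UNSTABLE since at least one |p| >= 1.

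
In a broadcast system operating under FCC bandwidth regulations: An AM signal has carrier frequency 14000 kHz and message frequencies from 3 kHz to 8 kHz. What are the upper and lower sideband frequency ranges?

Upper sideband (USB) = fc + [fm_low, fm_high] = 14000 + [3, 8] = [14003, 14008] kHz
Lower sideband (LSB) = fc - [fm_high, fm_low] = 14000 - [8, 3] = [13992, 13997] kHz
Total occupied spectrum: 13992 kHz to 14008 kHz (plus carrier at 14000 kHz)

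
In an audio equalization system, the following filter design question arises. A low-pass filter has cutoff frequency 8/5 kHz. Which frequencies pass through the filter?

A low-pass filter passes all frequencies below the cutoff frequency 8/5 kHz and attenuates higher frequencies.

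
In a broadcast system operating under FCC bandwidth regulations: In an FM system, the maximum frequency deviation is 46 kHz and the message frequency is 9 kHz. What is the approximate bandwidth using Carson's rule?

Carson's rule: BW = 2*(delta_f + f_m)
= 2*(46 + 9) kHz = 110 kHz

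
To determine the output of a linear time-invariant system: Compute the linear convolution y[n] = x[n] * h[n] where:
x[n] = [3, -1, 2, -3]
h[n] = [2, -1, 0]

y[n] = sum_k x[k]*h[n-k]. Output length = len(x) + len(h) - 1 = 4 + 3 - 1 = 6.
y[0] = 3*2 = 6
y[1] = -1*2 + 3*-1 = -5
y[2] = 2*2 + -1*-1 + 3*0 = 5
y[3] = -3*2 + 2*-1 + -1*0 = -8
y[4] = -3*-1 + 2*0 = 3
y[5] = -3*0 = 0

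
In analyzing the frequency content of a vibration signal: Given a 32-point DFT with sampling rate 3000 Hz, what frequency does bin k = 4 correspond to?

The frequency of DFT bin k is: f_k = k * f_s / N
f_4 = 4 * 3000 / 32 = 375 Hz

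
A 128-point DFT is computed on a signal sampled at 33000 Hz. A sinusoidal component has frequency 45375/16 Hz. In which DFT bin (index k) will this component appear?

DFT frequency resolution = f_s/N = 33000/128 = 4125/16 Hz
Bin index k = f_signal / resolution = 45375/16 / 4125/16 = 11
The signal frequency 45375/16 Hz falls in DFT bin k = 11.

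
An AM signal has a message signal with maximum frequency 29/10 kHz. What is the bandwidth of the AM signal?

In AM (double-sideband), the bandwidth is twice the message frequency.
BW = 2 * f_m = 2 * 29/10 kHz = 29/5 kHz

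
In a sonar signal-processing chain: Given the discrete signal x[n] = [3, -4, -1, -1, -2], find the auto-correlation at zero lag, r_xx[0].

The auto-correlation at zero lag r_xx[0] equals the signal energy.
r_xx[0] = sum of x[n]^2 = 3^2 + (-4)^2 + (-1)^2 + (-1)^2 + (-2)^2
= 9 + 16 + 1 + 1 + 4 = 31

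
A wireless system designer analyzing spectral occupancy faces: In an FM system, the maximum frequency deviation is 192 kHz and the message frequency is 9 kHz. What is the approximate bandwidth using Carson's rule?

Carson's rule: BW = 2*(delta_f + f_m)
= 2*(192 + 9) kHz = 402 kHz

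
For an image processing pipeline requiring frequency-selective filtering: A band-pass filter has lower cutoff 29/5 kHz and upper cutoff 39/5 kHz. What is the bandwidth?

Bandwidth = f_high - f_low
= 39/5 kHz - 29/5 kHz = 2 kHz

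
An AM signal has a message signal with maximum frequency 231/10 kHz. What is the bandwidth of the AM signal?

In AM (double-sideband), the bandwidth is twice the message frequency.
BW = 2 * f_m = 2 * 231/10 kHz = 231/5 kHz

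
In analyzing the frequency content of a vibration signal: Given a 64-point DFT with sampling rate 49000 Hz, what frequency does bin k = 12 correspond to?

The frequency of DFT bin k is: f_k = k * f_s / N
f_12 = 12 * 49000 / 64 = 18375/2 Hz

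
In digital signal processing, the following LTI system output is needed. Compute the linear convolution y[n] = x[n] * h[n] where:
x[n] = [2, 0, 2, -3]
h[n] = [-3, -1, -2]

y[n] = sum_k x[k]*h[n-k]. Output length = len(x) + len(h) - 1 = 4 + 3 - 1 = 6.
y[0] = 2*-3 = -6
y[1] = 0*-3 + 2*-1 = -2
y[2] = 2*-3 + 0*-1 + 2*-2 = -10
y[3] = -3*-3 + 2*-1 + 0*-2 = 7
y[4] = -3*-1 + 2*-2 = -1
y[5] = -3*-2 = 6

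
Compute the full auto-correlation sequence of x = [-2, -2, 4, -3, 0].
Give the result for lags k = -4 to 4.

r_xx[k] = sum_m x[m]*x[m+k], indexed from 0, for k = -4 to 4:
  r_xx[-4] = x[4]*x[0] = 0
  r_xx[-3] = x[3]*x[0] + x[4]*x[1] = 6
  r_xx[-2] = x[2]*x[0] + x[3]*x[1] + x[4]*x[2] = -2
  r_xx[-1] = x[1]*x[0] + x[2]*x[1] + x[3]*x[2] + x[4]*x[3] = -16
  r_xx[0] = x[0]*x[0] + x[1]*x[1] + x[2]*x[2] + x[3]*x[3] + x[4]*x[4] = 33
  r_xx[1] = x[0]*x[1] + x[1]*x[2] + x[2]*x[3] + x[3]*x[4] = -16
  r_xx[2] = x[0]*x[2] + x[1]*x[3] + x[2]*x[4] = -2
  r_xx[3] = x[0]*x[3] + x[1]*x[4] = 6
  r_xx[4] = x[0]*x[4] = 0
r_xx = [0, 6, -2, -16, 33, -16, -2, 6, 0]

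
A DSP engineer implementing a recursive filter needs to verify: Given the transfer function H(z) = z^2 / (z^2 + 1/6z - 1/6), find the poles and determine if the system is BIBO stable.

Poles are roots of the denominator: z^2 + 1/6z - 1/6 = 0.
Quadratic formula: z = [-(1/6) +/- sqrt((1/6)^2 - 4*(-1/6))] / 2
Discriminant = 1/36 + 2/3 = 25/36; sqrt = 5/6.
z = (-1/6 +/- 5/6) / 2 => z = 1/3 or z = -1/2.
|p1| = 1/2, |p2| = 1/3.
For BIBO stability, all poles must lie inside the unit circle (|p| < 1).
System is STABLE since both |p| < 1.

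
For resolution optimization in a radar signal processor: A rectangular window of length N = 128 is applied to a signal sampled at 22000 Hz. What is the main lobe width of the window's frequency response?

For a rectangular window of length N,
the main lobe width in frequency is 2*f_s/N.
= 2*22000/128 = 1375/4 Hz
This determines the minimum frequency separation for resolving two sinusoids.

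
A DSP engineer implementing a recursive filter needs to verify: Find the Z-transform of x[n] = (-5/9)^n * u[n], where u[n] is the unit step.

The Z-transform of a^n * u[n] is z/(z-a) for |z| > |a|.
Here a = -5/9, so X(z) = z/(z - (-5/9)) = 9z/(9z + 5)
ROC: |z| > 5/9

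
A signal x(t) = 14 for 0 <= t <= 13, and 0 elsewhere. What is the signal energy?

Energy = integral of |x(t)|^2 dt over the signal duration
= 14^2 * 13 = 196 * 13 = 2548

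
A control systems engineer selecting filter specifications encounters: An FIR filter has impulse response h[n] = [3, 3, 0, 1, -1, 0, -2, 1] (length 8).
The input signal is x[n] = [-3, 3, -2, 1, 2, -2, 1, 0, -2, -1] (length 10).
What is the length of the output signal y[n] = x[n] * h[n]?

For linear convolution, the output length is:
len(y) = len(x) + len(h) - 1 = 10 + 8 - 1 = 17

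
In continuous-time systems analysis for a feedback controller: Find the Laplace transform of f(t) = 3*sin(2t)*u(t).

Standard pair: sin(wt)*u(t) <-> w/(s^2+w^2)
With w = 2: L{3*sin(2t)*u(t)} = 6/(s^2+4)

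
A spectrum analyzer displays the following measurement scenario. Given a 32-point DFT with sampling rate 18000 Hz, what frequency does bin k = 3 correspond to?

The frequency of DFT bin k is: f_k = k * f_s / N
f_3 = 3 * 18000 / 32 = 3375/2 Hz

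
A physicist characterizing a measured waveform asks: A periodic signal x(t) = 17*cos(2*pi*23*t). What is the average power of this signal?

Average power of A*cos(wt) is A^2/2.
P = 17^2 / 2 = 289/2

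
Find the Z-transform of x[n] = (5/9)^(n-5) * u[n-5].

Time-shifting property: if X(z) = Z{x[n]}, then Z{x[n-d]} = z^(-d) * X(z)
X(z) = z/(z - 5/9) for x[n] = (5/9)^n * u[n]
Z{x[n-5]} = z^(-5) * z/(z - 5/9) = z^(-4)/(z - 5/9)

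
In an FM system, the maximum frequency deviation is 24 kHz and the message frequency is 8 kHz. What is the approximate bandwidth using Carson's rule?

Carson's rule: BW = 2*(delta_f + f_m)
= 2*(24 + 8) kHz = 64 kHz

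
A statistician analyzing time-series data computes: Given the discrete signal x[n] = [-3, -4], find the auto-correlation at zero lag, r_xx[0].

The auto-correlation at zero lag r_xx[0] equals the signal energy.
r_xx[0] = sum of x[n]^2 = (-3)^2 + (-4)^2
= 9 + 16 = 25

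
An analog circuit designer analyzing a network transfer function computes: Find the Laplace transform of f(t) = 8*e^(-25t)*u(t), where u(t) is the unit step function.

Standard Laplace transform pair:
e^(-at)*u(t) <-> 1/(s+a)
With a = 25: L{8*e^(-25t)*u(t)} = 8/(s+25), ROC: Re(s) > -25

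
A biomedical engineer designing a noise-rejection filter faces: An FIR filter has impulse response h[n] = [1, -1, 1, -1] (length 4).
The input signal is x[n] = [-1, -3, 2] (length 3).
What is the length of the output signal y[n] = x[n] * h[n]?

For linear convolution, the output length is:
len(y) = len(x) + len(h) - 1 = 3 + 4 - 1 = 6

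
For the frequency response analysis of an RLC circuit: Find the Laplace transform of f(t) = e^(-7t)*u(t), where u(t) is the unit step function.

Standard Laplace transform pair:
e^(-at)*u(t) <-> 1/(s+a)
With a = 7: L{e^(-7t)*u(t)} = 1/(s+7), ROC: Re(s) > -7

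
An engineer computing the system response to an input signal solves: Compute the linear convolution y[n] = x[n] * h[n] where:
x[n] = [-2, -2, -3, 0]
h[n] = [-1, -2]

y[n] = sum_k x[k]*h[n-k]. Output length = len(x) + len(h) - 1 = 4 + 2 - 1 = 5.
y[0] = -2*-1 = 2
y[1] = -2*-1 + -2*-2 = 6
y[2] = -3*-1 + -2*-2 = 7
y[3] = 0*-1 + -3*-2 = 6
y[4] = 0*-2 = 0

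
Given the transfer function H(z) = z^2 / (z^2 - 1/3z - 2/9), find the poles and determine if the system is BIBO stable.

Poles are roots of the denominator: z^2 - 1/3z - 2/9 = 0.
Quadratic formula: z = [-(-1/3) +/- sqrt((-1/3)^2 - 4*(-2/9))] / 2
Discriminant = 1/9 + 8/9 = 1; sqrt = 1.
z = (1/3 +/- 1) / 2 => z = 2/3 or z = -1/3.
|p1| = 2/3, |p2| = 1/3.
For BIBO stability, all poles must lie inside the unit circle (|p| < 1).
System is STABLE since both |p| < 1.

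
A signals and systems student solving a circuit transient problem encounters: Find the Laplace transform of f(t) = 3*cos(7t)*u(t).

Standard pair: cos(wt)*u(t) <-> s/(s^2+w^2)
With w = 7: L{3*cos(7t)*u(t)} = 3s/(s^2+49)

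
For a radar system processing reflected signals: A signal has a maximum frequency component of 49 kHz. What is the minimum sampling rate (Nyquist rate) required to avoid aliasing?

By the Nyquist-Shannon sampling theorem,
the minimum sampling rate (Nyquist rate) must be at least 2 * f_max.
Nyquist rate = 2 * 49 kHz = 98 kHz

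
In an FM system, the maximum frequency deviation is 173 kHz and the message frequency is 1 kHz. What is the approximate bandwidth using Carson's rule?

Carson's rule: BW = 2*(delta_f + f_m)
= 2*(173 + 1) kHz = 348 kHz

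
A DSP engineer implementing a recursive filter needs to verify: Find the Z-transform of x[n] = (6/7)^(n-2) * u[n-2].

Time-shifting property: if X(z) = Z{x[n]}, then Z{x[n-d]} = z^(-d) * X(z)
X(z) = z/(z - 6/7) for x[n] = (6/7)^n * u[n]
Z{x[n-2]} = z^(-2) * z/(z - 6/7) = z^(-1)/(z - 6/7)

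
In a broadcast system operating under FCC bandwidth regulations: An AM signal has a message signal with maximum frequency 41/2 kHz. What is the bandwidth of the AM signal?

In AM (double-sideband), the bandwidth is twice the message frequency.
BW = 2 * f_m = 2 * 41/2 kHz = 41 kHz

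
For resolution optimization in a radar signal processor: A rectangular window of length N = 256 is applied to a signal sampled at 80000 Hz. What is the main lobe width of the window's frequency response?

For a rectangular window of length N,
the main lobe width in frequency is 2*f_s/N.
= 2*80000/256 = 625 Hz
This determines the minimum frequency separation for resolving two sinusoids.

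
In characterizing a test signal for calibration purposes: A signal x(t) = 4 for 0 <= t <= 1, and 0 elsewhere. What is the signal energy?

Energy = integral of |x(t)|^2 dt over the signal duration
= 4^2 * 1 = 16 * 1 = 16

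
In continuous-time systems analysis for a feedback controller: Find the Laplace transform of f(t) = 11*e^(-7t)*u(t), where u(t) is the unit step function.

Standard Laplace transform pair:
e^(-at)*u(t) <-> 1/(s+a)
With a = 7: L{11*e^(-7t)*u(t)} = 11/(s+7), ROC: Re(s) > -7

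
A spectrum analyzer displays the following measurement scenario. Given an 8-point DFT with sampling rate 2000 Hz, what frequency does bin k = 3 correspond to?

The frequency of DFT bin k is: f_k = k * f_s / N
f_3 = 3 * 2000 / 8 = 750 Hz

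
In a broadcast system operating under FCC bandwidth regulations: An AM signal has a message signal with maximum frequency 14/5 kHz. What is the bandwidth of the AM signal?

In AM (double-sideband), the bandwidth is twice the message frequency.
BW = 2 * f_m = 2 * 14/5 kHz = 28/5 kHz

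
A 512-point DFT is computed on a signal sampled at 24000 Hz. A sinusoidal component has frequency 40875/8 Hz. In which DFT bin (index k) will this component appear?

DFT frequency resolution = f_s/N = 24000/512 = 375/8 Hz
Bin index k = f_signal / resolution = 40875/8 / 375/8 = 109
The signal frequency 40875/8 Hz falls in DFT bin k = 109.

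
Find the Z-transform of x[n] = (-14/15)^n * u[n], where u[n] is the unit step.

The Z-transform of a^n * u[n] is z/(z-a) for |z| > |a|.
Here a = -14/15, so X(z) = z/(z - (-14/15)) = 15z/(15z + 14)
ROC: |z| > 14/15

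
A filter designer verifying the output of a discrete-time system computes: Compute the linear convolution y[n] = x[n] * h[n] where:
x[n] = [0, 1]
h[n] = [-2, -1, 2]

y[n] = sum_k x[k]*h[n-k]. Output length = len(x) + len(h) - 1 = 2 + 3 - 1 = 4.
y[0] = 0*-2 = 0
y[1] = 1*-2 + 0*-1 = -2
y[2] = 1*-1 + 0*2 = -1
y[3] = 1*2 = 2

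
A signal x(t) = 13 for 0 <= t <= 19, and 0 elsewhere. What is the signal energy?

Energy = integral of |x(t)|^2 dt over the signal duration
= 13^2 * 19 = 169 * 19 = 3211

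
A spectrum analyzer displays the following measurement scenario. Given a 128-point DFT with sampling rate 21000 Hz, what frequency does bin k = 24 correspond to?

The frequency of DFT bin k is: f_k = k * f_s / N
f_24 = 24 * 21000 / 128 = 7875/2 Hz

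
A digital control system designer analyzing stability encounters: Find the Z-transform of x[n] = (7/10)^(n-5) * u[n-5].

Time-shifting property: if X(z) = Z{x[n]}, then Z{x[n-d]} = z^(-d) * X(z)
X(z) = z/(z - 7/10) for x[n] = (7/10)^n * u[n]
Z{x[n-5]} = z^(-5) * z/(z - 7/10) = z^(-4)/(z - 7/10)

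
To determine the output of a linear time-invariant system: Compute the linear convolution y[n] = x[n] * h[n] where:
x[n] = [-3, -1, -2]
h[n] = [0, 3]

y[n] = sum_k x[k]*h[n-k]. Output length = len(x) + len(h) - 1 = 3 + 2 - 1 = 4.
y[0] = -3*0 = 0
y[1] = -1*0 + -3*3 = -9
y[2] = -2*0 + -1*3 = -3
y[3] = -2*3 = -6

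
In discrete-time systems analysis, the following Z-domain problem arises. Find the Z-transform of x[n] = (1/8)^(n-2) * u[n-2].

Time-shifting property: if X(z) = Z{x[n]}, then Z{x[n-d]} = z^(-d) * X(z)
X(z) = z/(z - 1/8) for x[n] = (1/8)^n * u[n]
Z{x[n-2]} = z^(-2) * z/(z - 1/8) = z^(-1)/(z - 1/8)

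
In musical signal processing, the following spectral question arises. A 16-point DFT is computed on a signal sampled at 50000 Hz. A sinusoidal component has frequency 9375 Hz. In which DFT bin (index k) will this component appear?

DFT frequency resolution = f_s/N = 50000/16 = 3125 Hz
Bin index k = f_signal / resolution = 9375 / 3125 = 3
The signal frequency 9375 Hz falls in DFT bin k = 3.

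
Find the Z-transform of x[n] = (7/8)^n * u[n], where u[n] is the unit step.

The Z-transform of a^n * u[n] is z/(z-a) for |z| > |a|.
Here a = 7/8, so X(z) = z/(z - (7/8)) = 8z/(8z - 7)
ROC: |z| > 7/8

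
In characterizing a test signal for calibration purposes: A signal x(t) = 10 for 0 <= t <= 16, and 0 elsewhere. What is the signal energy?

Energy = integral of |x(t)|^2 dt over the signal duration
= 10^2 * 16 = 100 * 16 = 1600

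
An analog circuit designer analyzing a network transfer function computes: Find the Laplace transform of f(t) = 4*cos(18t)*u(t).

Standard pair: cos(wt)*u(t) <-> s/(s^2+w^2)
With w = 18: L{4*cos(18t)*u(t)} = 4s/(s^2+324)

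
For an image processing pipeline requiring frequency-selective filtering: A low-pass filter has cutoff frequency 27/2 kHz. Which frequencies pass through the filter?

A low-pass filter passes all frequencies below the cutoff frequency 27/2 kHz and attenuates higher frequencies.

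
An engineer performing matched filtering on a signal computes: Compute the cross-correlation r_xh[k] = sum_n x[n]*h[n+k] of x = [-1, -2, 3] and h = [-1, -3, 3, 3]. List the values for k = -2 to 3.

Both sequences indexed from 0 and zero outside their support.
Lags with overlap: k = -2 to 3.
  r_xh[-2] = x[2]*h[0] = -3
  r_xh[-1] = x[1]*h[0] + x[2]*h[1] = -7
  r_xh[0] = x[0]*h[0] + x[1]*h[1] + x[2]*h[2] = 16
  r_xh[1] = x[0]*h[1] + x[1]*h[2] + x[2]*h[3] = 6
  r_xh[2] = x[0]*h[2] + x[1]*h[3] = -9
  r_xh[3] = x[0]*h[3] = -3
r_xh = [-3, -7, 16, 6, -9, -3] (for k = -2, ..., 3)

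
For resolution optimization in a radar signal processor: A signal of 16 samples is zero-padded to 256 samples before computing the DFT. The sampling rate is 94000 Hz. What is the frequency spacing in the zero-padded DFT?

Original DFT: N = 16, resolution = f_s/N = 94000/16 = 5875 Hz
Zero-padded DFT: N = 256, resolution = f_s/N = 94000/256 = 5875/16 Hz
Zero-padding interpolates the spectrum (finer frequency grid)
but does NOT improve the true spectral resolution (ability to resolve close frequencies).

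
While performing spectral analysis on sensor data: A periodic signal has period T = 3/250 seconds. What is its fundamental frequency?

The fundamental frequency is the reciprocal of the period.
f = 1/T = 1/(3/250) = 250/3 Hz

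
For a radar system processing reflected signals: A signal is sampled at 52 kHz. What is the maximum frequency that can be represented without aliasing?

The maximum frequency that can be represented without aliasing
is the Nyquist frequency: f_max = f_s / 2 = 52 kHz / 2 = 26 kHz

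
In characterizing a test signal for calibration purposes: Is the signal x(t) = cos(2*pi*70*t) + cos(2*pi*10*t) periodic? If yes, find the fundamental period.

f1 = 70 Hz, f2 = 10 Hz
Period T1 = 1/70, T2 = 1/10
Ratio T1/T2 = 10/70, which is rational.
The signal is periodic with fundamental period T = 1/GCD(70,10) = 1/10 s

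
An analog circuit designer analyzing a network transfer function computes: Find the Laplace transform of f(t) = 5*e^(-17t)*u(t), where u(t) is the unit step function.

Standard Laplace transform pair:
e^(-at)*u(t) <-> 1/(s+a)
With a = 17: L{5*e^(-17t)*u(t)} = 5/(s+17), ROC: Re(s) > -17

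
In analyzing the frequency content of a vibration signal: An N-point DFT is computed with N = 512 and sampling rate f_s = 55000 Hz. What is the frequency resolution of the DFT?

DFT frequency resolution = f_s / N
= 55000 / 512 = 6875/64 Hz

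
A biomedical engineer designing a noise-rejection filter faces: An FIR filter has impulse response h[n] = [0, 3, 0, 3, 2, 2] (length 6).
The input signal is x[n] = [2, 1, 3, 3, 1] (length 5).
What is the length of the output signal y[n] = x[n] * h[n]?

For linear convolution, the output length is:
len(y) = len(x) + len(h) - 1 = 5 + 6 - 1 = 10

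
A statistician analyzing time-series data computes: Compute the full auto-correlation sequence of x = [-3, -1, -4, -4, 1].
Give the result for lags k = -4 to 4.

r_xx[k] = sum_m x[m]*x[m+k], indexed from 0, for k = -4 to 4:
  r_xx[-4] = x[4]*x[0] = -3
  r_xx[-3] = x[3]*x[0] + x[4]*x[1] = 11
  r_xx[-2] = x[2]*x[0] + x[3]*x[1] + x[4]*x[2] = 12
  r_xx[-1] = x[1]*x[0] + x[2]*x[1] + x[3]*x[2] + x[4]*x[3] = 19
  r_xx[0] = x[0]*x[0] + x[1]*x[1] + x[2]*x[2] + x[3]*x[3] + x[4]*x[4] = 43
  r_xx[1] = x[0]*x[1] + x[1]*x[2] + x[2]*x[3] + x[3]*x[4] = 19
  r_xx[2] = x[0]*x[2] + x[1]*x[3] + x[2]*x[4] = 12
  r_xx[3] = x[0]*x[3] + x[1]*x[4] = 11
  r_xx[4] = x[0]*x[4] = -3
r_xx = [-3, 11, 12, 19, 43, 19, 12, 11, -3]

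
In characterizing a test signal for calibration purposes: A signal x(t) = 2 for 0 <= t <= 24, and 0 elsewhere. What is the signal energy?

Energy = integral of |x(t)|^2 dt over the signal duration
= 2^2 * 24 = 4 * 24 = 96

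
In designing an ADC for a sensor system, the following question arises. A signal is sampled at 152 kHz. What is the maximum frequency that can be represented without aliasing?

The maximum frequency that can be represented without aliasing
is the Nyquist frequency: f_max = f_s / 2 = 152 kHz / 2 = 76 kHz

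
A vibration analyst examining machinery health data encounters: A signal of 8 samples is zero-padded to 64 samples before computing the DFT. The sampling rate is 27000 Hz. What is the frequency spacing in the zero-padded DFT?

Original DFT: N = 8, resolution = f_s/N = 27000/8 = 3375 Hz
Zero-padded DFT: N = 64, resolution = f_s/N = 27000/64 = 3375/8 Hz
Zero-padding interpolates the spectrum (finer frequency grid)
but does NOT improve the true spectral resolution (ability to resolve close frequencies).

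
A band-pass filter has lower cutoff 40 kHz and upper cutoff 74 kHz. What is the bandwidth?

Bandwidth = f_high - f_low
= 74 kHz - 40 kHz = 34 kHz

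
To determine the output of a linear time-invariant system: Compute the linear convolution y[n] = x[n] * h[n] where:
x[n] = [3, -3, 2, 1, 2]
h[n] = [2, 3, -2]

y[n] = sum_k x[k]*h[n-k]. Output length = len(x) + len(h) - 1 = 5 + 3 - 1 = 7.
y[0] = 3*2 = 6
y[1] = -3*2 + 3*3 = 3
y[2] = 2*2 + -3*3 + 3*-2 = -11
y[3] = 1*2 + 2*3 + -3*-2 = 14
y[4] = 2*2 + 1*3 + 2*-2 = 3
y[5] = 2*3 + 1*-2 = 4
y[6] = 2*-2 = -4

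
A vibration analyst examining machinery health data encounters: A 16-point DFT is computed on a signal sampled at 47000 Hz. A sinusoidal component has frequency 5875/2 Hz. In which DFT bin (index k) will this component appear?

DFT frequency resolution = f_s/N = 47000/16 = 5875/2 Hz
Bin index k = f_signal / resolution = 5875/2 / 5875/2 = 1
The signal frequency 5875/2 Hz falls in DFT bin k = 1.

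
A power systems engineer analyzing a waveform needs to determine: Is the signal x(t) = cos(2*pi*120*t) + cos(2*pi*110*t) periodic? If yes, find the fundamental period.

f1 = 120 Hz, f2 = 110 Hz
Period T1 = 1/120, T2 = 1/110
Ratio T1/T2 = 110/120, which is rational.
The signal is periodic with fundamental period T = 1/GCD(120,110) = 1/10 s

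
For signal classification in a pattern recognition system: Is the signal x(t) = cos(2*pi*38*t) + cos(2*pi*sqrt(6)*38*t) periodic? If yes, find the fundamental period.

f1 = 38 Hz, f2 = 38*sqrt(6) Hz
Ratio f2/f1 = sqrt(6), which is irrational.
Since the frequency ratio is irrational, no common period exists.
The signal is not periodic.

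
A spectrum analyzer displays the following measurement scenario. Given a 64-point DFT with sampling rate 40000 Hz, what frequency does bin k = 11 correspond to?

The frequency of DFT bin k is: f_k = k * f_s / N
f_11 = 11 * 40000 / 64 = 6875 Hz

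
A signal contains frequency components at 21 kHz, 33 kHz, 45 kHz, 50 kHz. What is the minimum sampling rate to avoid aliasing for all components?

The highest frequency component is f_max = 50 kHz.
Nyquist rate = 2 * f_max = 2 * 50 kHz = 100 kHz.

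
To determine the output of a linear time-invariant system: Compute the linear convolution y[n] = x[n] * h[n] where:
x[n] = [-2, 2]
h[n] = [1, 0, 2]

y[n] = sum_k x[k]*h[n-k]. Output length = len(x) + len(h) - 1 = 2 + 3 - 1 = 4.
y[0] = -2*1 = -2
y[1] = 2*1 + -2*0 = 2
y[2] = 2*0 + -2*2 = -4
y[3] = 2*2 = 4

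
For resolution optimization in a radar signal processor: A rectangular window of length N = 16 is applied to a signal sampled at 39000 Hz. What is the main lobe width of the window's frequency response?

For a rectangular window of length N,
the main lobe width in frequency is 2*f_s/N.
= 2*39000/16 = 4875 Hz
This determines the minimum frequency separation for resolving two sinusoids.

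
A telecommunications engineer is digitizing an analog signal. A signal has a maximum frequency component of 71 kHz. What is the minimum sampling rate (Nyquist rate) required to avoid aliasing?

By the Nyquist-Shannon sampling theorem,
the minimum sampling rate (Nyquist rate) must be at least 2 * f_max.
Nyquist rate = 2 * 71 kHz = 142 kHz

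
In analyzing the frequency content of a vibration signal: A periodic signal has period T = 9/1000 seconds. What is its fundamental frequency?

The fundamental frequency is the reciprocal of the period.
f = 1/T = 1/(9/1000) = 1000/9 Hz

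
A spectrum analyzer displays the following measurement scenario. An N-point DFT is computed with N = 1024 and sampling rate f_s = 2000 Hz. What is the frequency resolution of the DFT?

DFT frequency resolution = f_s / N
= 2000 / 1024 = 125/64 Hz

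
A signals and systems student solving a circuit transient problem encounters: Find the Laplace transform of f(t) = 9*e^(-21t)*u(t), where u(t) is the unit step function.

Standard Laplace transform pair:
e^(-at)*u(t) <-> 1/(s+a)
With a = 21: L{9*e^(-21t)*u(t)} = 9/(s+21), ROC: Re(s) > -21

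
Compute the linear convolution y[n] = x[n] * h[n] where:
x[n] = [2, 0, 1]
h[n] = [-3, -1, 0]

y[n] = sum_k x[k]*h[n-k]. Output length = len(x) + len(h) - 1 = 3 + 3 - 1 = 5.
y[0] = 2*-3 = -6
y[1] = 0*-3 + 2*-1 = -2
y[2] = 1*-3 + 0*-1 + 2*0 = -3
y[3] = 1*-1 + 0*0 = -1
y[4] = 1*0 = 0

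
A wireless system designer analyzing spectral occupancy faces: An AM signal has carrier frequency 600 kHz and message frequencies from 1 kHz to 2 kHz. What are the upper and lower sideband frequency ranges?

Upper sideband (USB) = fc + [fm_low, fm_high] = 600 + [1, 2] = [601, 602] kHz
Lower sideband (LSB) = fc - [fm_high, fm_low] = 600 - [2, 1] = [598, 599] kHz
Total occupied spectrum: 598 kHz to 602 kHz (plus carrier at 600 kHz)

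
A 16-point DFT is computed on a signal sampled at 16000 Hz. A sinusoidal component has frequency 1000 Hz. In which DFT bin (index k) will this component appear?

DFT frequency resolution = f_s/N = 16000/16 = 1000 Hz
Bin index k = f_signal / resolution = 1000 / 1000 = 1
The signal frequency 1000 Hz falls in DFT bin k = 1.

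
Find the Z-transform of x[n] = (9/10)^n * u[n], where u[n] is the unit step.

The Z-transform of a^n * u[n] is z/(z-a) for |z| > |a|.
Here a = 9/10, so X(z) = z/(z - (9/10)) = 10z/(10z - 9)
ROC: |z| > 9/10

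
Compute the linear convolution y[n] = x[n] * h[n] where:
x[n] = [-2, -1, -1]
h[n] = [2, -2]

y[n] = sum_k x[k]*h[n-k]. Output length = len(x) + len(h) - 1 = 3 + 2 - 1 = 4.
y[0] = -2*2 = -4
y[1] = -1*2 + -2*-2 = 2
y[2] = -1*2 + -1*-2 = 0
y[3] = -1*-2 = 2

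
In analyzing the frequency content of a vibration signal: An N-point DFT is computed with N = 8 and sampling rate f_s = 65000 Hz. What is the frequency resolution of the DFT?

DFT frequency resolution = f_s / N
= 65000 / 8 = 8125 Hz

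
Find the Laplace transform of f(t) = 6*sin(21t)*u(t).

Standard pair: sin(wt)*u(t) <-> w/(s^2+w^2)
With w = 21: L{6*sin(21t)*u(t)} = 126/(s^2+441)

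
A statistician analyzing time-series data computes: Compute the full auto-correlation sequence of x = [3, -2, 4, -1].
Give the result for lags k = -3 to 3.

r_xx[k] = sum_m x[m]*x[m+k], indexed from 0, for k = -3 to 3:
  r_xx[-3] = x[3]*x[0] = -3
  r_xx[-2] = x[2]*x[0] + x[3]*x[1] = 14
  r_xx[-1] = x[1]*x[0] + x[2]*x[1] + x[3]*x[2] = -18
  r_xx[0] = x[0]*x[0] + x[1]*x[1] + x[2]*x[2] + x[3]*x[3] = 30
  r_xx[1] = x[0]*x[1] + x[1]*x[2] + x[2]*x[3] = -18
  r_xx[2] = x[0]*x[2] + x[1]*x[3] = 14
  r_xx[3] = x[0]*x[3] = -3
r_xx = [-3, 14, -18, 30, -18, 14, -3]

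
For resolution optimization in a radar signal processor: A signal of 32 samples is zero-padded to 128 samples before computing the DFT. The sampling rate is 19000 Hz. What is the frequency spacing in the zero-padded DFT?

Original DFT: N = 32, resolution = f_s/N = 19000/32 = 2375/4 Hz
Zero-padded DFT: N = 128, resolution = f_s/N = 19000/128 = 2375/16 Hz
Zero-padding interpolates the spectrum (finer frequency grid)
but does NOT improve the true spectral resolution (ability to resolve close frequencies).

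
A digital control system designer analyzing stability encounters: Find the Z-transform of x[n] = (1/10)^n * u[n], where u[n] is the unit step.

The Z-transform of a^n * u[n] is z/(z-a) for |z| > |a|.
Here a = 1/10, so X(z) = z/(z - (1/10)) = 10z/(10z - 1)
ROC: |z| > 1/10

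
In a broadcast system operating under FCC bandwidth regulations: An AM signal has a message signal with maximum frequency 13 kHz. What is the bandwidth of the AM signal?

In AM (double-sideband), the bandwidth is twice the message frequency.
BW = 2 * f_m = 2 * 13 kHz = 26 kHz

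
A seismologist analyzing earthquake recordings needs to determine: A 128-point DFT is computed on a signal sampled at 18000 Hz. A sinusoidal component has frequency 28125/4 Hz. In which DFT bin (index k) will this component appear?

DFT frequency resolution = f_s/N = 18000/128 = 1125/8 Hz
Bin index k = f_signal / resolution = 28125/4 / 1125/8 = 50
The signal frequency 28125/4 Hz falls in DFT bin k = 50.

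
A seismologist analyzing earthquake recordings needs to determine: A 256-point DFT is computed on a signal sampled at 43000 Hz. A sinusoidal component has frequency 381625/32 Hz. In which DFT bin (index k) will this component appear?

DFT frequency resolution = f_s/N = 43000/256 = 5375/32 Hz
Bin index k = f_signal / resolution = 381625/32 / 5375/32 = 71
The signal frequency 381625/32 Hz falls in DFT bin k = 71.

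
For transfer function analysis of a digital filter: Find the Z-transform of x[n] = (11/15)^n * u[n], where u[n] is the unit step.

The Z-transform of a^n * u[n] is z/(z-a) for |z| > |a|.
Here a = 11/15, so X(z) = z/(z - (11/15)) = 15z/(15z - 11)
ROC: |z| > 11/15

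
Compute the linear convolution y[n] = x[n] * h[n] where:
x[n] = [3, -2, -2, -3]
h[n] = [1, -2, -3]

y[n] = sum_k x[k]*h[n-k]. Output length = len(x) + len(h) - 1 = 4 + 3 - 1 = 6.
y[0] = 3*1 = 3
y[1] = -2*1 + 3*-2 = -8
y[2] = -2*1 + -2*-2 + 3*-3 = -7
y[3] = -3*1 + -2*-2 + -2*-3 = 7
y[4] = -3*-2 + -2*-3 = 12
y[5] = -3*-3 = 9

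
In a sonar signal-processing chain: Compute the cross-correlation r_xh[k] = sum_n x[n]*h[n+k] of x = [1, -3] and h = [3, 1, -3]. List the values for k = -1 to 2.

Both sequences indexed from 0 and zero outside their support.
Lags with overlap: k = -1 to 2.
  r_xh[-1] = x[1]*h[0] = -9
  r_xh[0] = x[0]*h[0] + x[1]*h[1] = 0
  r_xh[1] = x[0]*h[1] + x[1]*h[2] = 10
  r_xh[2] = x[0]*h[2] = -3
r_xh = [-9, 0, 10, -3] (for k = -1, ..., 2)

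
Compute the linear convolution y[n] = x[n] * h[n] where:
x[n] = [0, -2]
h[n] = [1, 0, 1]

y[n] = sum_k x[k]*h[n-k]. Output length = len(x) + len(h) - 1 = 2 + 3 - 1 = 4.
y[0] = 0*1 = 0
y[1] = -2*1 + 0*0 = -2
y[2] = -2*0 + 0*1 = 0
y[3] = -2*1 = -2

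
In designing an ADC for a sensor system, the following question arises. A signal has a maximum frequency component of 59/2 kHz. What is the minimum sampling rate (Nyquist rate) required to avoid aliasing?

By the Nyquist-Shannon sampling theorem,
the minimum sampling rate (Nyquist rate) must be at least 2 * f_max.
Nyquist rate = 2 * 59/2 kHz = 59 kHz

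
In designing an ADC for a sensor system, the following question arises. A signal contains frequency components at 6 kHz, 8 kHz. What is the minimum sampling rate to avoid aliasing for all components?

The highest frequency component is f_max = 8 kHz.
Nyquist rate = 2 * f_max = 2 * 8 kHz = 16 kHz.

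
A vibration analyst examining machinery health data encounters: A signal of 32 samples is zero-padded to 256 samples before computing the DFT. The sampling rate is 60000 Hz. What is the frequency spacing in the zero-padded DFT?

Original DFT: N = 32, resolution = f_s/N = 60000/32 = 1875 Hz
Zero-padded DFT: N = 256, resolution = f_s/N = 60000/256 = 1875/8 Hz
Zero-padding interpolates the spectrum (finer frequency grid)
but does NOT improve the true spectral resolution (ability to resolve close frequencies).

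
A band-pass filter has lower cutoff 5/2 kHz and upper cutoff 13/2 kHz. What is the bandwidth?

Bandwidth = f_high - f_low
= 13/2 kHz - 5/2 kHz = 4 kHz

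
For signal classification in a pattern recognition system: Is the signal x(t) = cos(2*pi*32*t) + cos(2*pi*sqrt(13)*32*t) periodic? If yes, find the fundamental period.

f1 = 32 Hz, f2 = 32*sqrt(13) Hz
Ratio f2/f1 = sqrt(13), which is irrational.
Since the frequency ratio is irrational, no common period exists.
The signal is not periodic.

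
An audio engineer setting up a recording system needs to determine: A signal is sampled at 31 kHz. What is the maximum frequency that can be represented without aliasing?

The maximum frequency that can be represented without aliasing
is the Nyquist frequency: f_max = f_s / 2 = 31 kHz / 2 = 31/2 kHz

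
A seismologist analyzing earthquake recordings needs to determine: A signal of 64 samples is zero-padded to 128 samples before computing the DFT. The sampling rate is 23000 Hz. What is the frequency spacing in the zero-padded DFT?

Original DFT: N = 64, resolution = f_s/N = 23000/64 = 2875/8 Hz
Zero-padded DFT: N = 128, resolution = f_s/N = 23000/128 = 2875/16 Hz
Zero-padding interpolates the spectrum (finer frequency grid)
but does NOT improve the true spectral resolution (ability to resolve close frequencies).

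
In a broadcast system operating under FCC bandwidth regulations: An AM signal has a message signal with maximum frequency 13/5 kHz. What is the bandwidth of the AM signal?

In AM (double-sideband), the bandwidth is twice the message frequency.
BW = 2 * f_m = 2 * 13/5 kHz = 26/5 kHz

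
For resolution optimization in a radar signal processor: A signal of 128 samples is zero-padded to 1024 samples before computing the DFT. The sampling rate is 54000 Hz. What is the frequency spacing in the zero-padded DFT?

Original DFT: N = 128, resolution = f_s/N = 54000/128 = 3375/8 Hz
Zero-padded DFT: N = 1024, resolution = f_s/N = 54000/1024 = 3375/64 Hz
Zero-padding interpolates the spectrum (finer frequency grid)
but does NOT improve the true spectral resolution (ability to resolve close frequencies).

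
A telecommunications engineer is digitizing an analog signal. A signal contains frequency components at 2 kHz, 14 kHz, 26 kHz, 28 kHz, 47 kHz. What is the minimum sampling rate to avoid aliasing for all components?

The highest frequency component is f_max = 47 kHz.
Nyquist rate = 2 * f_max = 2 * 47 kHz = 94 kHz.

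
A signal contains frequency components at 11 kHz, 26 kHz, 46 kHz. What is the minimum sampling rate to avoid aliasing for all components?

The highest frequency component is f_max = 46 kHz.
Nyquist rate = 2 * f_max = 2 * 46 kHz = 92 kHz.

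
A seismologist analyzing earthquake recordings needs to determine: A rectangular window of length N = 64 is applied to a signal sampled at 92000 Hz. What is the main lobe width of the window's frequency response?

For a rectangular window of length N,
the main lobe width in frequency is 2*f_s/N.
= 2*92000/64 = 2875 Hz
This determines the minimum frequency separation for resolving two sinusoids.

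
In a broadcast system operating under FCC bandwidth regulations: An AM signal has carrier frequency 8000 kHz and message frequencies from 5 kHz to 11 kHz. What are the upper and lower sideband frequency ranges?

Upper sideband (USB) = fc + [fm_low, fm_high] = 8000 + [5, 11] = [8005, 8011] kHz
Lower sideband (LSB) = fc - [fm_high, fm_low] = 8000 - [11, 5] = [7989, 7995] kHz
Total occupied spectrum: 7989 kHz to 8011 kHz (plus carrier at 8000 kHz)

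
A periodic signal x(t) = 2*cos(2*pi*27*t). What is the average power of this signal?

Average power of A*cos(wt) is A^2/2.
P = 2^2 / 2 = 4/2 = 2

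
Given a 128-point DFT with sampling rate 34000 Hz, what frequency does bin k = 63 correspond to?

The frequency of DFT bin k is: f_k = k * f_s / N
f_63 = 63 * 34000 / 128 = 133875/8 Hz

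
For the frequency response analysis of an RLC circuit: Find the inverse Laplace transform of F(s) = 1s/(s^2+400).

Standard pair: s/(s^2+w^2) <-> cos(wt)*u(t)
With k=1, w=20: f(t) = cos(20t)*u(t)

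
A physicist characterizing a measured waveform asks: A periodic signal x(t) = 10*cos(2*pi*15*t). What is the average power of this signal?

Average power of A*cos(wt) is A^2/2.
P = 10^2 / 2 = 100/2 = 50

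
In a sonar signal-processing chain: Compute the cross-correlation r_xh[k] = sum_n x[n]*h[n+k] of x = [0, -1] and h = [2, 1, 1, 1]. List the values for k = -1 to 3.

Both sequences indexed from 0 and zero outside their support.
Lags with overlap: k = -1 to 3.
  r_xh[-1] = x[1]*h[0] = -2
  r_xh[0] = x[0]*h[0] + x[1]*h[1] = -1
  r_xh[1] = x[0]*h[1] + x[1]*h[2] = -1
  r_xh[2] = x[0]*h[2] + x[1]*h[3] = -1
  r_xh[3] = x[0]*h[3] = 0
r_xh = [-2, -1, -1, -1, 0] (for k = -1, ..., 3)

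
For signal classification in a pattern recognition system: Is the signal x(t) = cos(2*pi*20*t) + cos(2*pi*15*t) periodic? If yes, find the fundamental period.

f1 = 20 Hz, f2 = 15 Hz
Period T1 = 1/20, T2 = 1/15
Ratio T1/T2 = 15/20, which is rational.
The signal is periodic with fundamental period T = 1/GCD(20,15) = 1/5 s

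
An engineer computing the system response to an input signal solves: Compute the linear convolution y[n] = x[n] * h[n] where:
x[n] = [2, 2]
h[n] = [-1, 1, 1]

y[n] = sum_k x[k]*h[n-k]. Output length = len(x) + len(h) - 1 = 2 + 3 - 1 = 4.
y[0] = 2*-1 = -2
y[1] = 2*-1 + 2*1 = 0
y[2] = 2*1 + 2*1 = 4
y[3] = 2*1 = 2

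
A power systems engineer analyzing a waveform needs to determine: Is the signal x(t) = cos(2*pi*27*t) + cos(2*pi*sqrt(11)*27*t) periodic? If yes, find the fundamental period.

f1 = 27 Hz, f2 = 27*sqrt(11) Hz
Ratio f2/f1 = sqrt(11), which is irrational.
Since the frequency ratio is irrational, no common period exists.
The signal is not periodic.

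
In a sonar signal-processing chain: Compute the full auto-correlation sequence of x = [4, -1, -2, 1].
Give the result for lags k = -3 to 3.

r_xx[k] = sum_m x[m]*x[m+k], indexed from 0, for k = -3 to 3:
  r_xx[-3] = x[3]*x[0] = 4
  r_xx[-2] = x[2]*x[0] + x[3]*x[1] = -9
  r_xx[-1] = x[1]*x[0] + x[2]*x[1] + x[3]*x[2] = -4
  r_xx[0] = x[0]*x[0] + x[1]*x[1] + x[2]*x[2] + x[3]*x[3] = 22
  r_xx[1] = x[0]*x[1] + x[1]*x[2] + x[2]*x[3] = -4
  r_xx[2] = x[0]*x[2] + x[1]*x[3] = -9
  r_xx[3] = x[0]*x[3] = 4
r_xx = [4, -9, -4, 22, -4, -9, 4]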